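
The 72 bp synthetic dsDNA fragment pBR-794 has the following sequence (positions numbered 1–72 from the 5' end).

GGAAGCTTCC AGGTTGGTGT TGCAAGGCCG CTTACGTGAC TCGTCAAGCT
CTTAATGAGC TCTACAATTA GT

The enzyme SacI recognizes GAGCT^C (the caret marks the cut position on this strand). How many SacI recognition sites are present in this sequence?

GAGCTC occurs starting at position 57.
SacI cuts at 1 site.

1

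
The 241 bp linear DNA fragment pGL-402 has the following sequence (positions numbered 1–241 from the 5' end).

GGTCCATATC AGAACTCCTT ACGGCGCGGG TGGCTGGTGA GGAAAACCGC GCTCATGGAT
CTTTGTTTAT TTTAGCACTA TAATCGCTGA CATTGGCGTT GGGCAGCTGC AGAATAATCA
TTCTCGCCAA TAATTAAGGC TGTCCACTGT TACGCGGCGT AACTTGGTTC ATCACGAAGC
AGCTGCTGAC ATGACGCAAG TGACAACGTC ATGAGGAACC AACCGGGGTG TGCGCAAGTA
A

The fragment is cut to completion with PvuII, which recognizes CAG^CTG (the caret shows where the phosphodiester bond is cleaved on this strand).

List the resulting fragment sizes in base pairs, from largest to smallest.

PvuII sites (CAGCTG) start at positions 104, 180.
PvuII cuts after base 3 of each site, so after positions 106, 182.
Linear molecule, 2 cuts → 3 fragments:
  1–106 → 106 bp
  107–182 → 76 bp
  183–241 → 59 bp
Sorted largest to smallest: 106, 76, 59 bp.

106, 76, 59 bp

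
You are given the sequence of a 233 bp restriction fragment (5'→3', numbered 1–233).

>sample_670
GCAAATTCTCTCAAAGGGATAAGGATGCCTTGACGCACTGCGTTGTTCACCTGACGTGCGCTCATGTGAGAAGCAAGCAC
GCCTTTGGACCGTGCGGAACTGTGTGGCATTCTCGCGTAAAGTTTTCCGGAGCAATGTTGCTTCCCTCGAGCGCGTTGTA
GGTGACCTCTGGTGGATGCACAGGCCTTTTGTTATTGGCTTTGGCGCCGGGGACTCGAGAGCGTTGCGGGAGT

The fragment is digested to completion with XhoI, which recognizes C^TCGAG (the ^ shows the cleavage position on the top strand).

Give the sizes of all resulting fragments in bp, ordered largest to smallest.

XhoI sites (CTCGAG) start at positions 146, 214.
XhoI cuts after the first base of each site, so after positions 146, 214.
Linear molecule, 2 cuts → 3 fragments:
  1–146 → 146 bp
  147–214 → 68 bp
  215–233 → 19 bp
Sorted largest to smallest: 146, 68, 19 bp.

146, 68, 19 bp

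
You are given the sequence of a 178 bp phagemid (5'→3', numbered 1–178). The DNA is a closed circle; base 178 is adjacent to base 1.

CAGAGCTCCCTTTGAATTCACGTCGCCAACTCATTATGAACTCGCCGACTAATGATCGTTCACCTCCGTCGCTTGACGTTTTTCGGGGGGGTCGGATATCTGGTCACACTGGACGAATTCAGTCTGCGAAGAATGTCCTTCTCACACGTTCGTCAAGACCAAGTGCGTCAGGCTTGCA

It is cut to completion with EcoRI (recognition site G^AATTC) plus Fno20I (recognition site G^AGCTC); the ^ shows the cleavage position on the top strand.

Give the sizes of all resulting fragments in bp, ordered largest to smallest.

EcoRI sites (GAATTC) start at positions 14, 115.
EcoRI cuts after the first base of each site, so after positions 14, 115.
The Fno20I site (GAGCTC) starts at position 3.
Fno20I cuts after the first base of each site, so after position 3.
Combined cut positions: 3, 14, 115.
Circular molecule, 3 cuts → 3 fragments:
  4–14 → 11 bp
  15–115 → 101 bp
  116–178 then 1–3 → 63 + 3 = 66 bp
Sorted largest to smallest: 101, 66, 11 bp.

101, 66, 11 bp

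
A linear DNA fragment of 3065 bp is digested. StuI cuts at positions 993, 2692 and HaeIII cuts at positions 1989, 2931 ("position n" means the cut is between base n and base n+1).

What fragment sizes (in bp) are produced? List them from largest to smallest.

996, 993, 703, 239, 134 bp

Combined cut positions (sorted): 993, 1989, 2692, 2931.
Linear molecule, 4 cuts → 5 fragments:
  993 − 0 = 993 bp
  1989 − 993 = 996 bp
  2692 − 1989 = 703 bp
  2931 − 2692 = 239 bp
  3065 − 2931 = 134 bp
Sorted largest to smallest: 996, 993, 703, 239, 134 bp.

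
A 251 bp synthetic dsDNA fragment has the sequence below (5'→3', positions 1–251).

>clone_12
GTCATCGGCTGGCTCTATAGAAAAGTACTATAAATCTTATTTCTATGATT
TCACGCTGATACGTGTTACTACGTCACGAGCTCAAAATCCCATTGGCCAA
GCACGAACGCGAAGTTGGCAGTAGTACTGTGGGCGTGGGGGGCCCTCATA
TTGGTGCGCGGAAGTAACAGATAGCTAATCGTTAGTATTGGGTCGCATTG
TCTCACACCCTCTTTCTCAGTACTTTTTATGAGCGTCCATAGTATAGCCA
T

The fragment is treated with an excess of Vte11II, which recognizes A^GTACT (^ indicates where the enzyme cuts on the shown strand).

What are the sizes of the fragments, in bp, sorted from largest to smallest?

Vte11II sites (AGTACT) start at positions 24, 123, 219.
Vte11II cuts after the first base of each site, so after positions 24, 123, 219.
Linear molecule, 3 cuts → 4 fragments:
  1–24 → 24 bp
  25–123 → 99 bp
  124–219 → 96 bp
  220–251 → 32 bp
Sorted largest to smallest: 99, 96, 32, 24 bp.

99, 96, 32, 24 bp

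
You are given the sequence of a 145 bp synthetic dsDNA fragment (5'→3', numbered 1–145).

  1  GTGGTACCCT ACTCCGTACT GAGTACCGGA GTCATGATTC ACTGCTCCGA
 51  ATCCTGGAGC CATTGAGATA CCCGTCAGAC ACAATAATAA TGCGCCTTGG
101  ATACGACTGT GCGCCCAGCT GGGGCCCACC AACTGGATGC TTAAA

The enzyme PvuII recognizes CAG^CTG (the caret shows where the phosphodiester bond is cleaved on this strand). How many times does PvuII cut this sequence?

CAGCTG occurs starting at position 116.
PvuII cuts at 1 site.

1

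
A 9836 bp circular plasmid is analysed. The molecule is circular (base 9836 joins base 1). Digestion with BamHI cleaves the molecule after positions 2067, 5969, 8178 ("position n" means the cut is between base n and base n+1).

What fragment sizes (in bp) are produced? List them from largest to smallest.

Circular molecule, 3 cuts → 3 fragments:
  5969 − 2067 = 3902 bp
  8178 − 5969 = 2209 bp
  wrap: 9836 − 8178 + 2067 = 3725 bp
Sorted largest to smallest: 3902, 3725, 2209 bp.

3902, 3725, 2209 bp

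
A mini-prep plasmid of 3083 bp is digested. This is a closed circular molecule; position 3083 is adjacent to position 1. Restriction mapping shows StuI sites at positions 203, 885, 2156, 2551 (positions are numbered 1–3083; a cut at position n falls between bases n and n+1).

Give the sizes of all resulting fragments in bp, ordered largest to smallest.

Circular molecule, 4 cuts → 4 fragments:
  885 − 203 = 682 bp
  2156 − 885 = 1271 bp
  2551 − 2156 = 395 bp
  wrap: 3083 − 2551 + 203 = 735 bp
Sorted largest to smallest: 1271, 735, 682, 395 bp.

1271, 735, 682, 395 bp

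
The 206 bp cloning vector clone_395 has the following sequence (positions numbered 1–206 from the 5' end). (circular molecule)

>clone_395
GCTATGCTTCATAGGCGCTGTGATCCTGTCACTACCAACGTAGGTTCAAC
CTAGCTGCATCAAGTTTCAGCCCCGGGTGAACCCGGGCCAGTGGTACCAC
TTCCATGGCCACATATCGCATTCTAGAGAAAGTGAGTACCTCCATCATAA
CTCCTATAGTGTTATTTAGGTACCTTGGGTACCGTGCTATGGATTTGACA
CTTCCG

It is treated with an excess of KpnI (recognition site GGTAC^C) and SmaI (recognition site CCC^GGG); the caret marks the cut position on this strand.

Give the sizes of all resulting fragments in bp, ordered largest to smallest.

98, 76, 13, 10, 9 bp

KpnI sites (GGTACC) start at positions 93, 169, 178.
KpnI cuts after base 5 of each site (before the last base), so after positions 97, 173, 182.
SmaI sites (CCCGGG) start at positions 72, 82.
SmaI cuts after base 3 of each site, so after positions 74, 84.
Combined cut positions: 74, 84, 97, 173, 182.
Circular molecule, 5 cuts → 5 fragments:
  75–84 → 10 bp
  85–97 → 13 bp
  98–173 → 76 bp
  174–182 → 9 bp
  183–206 then 1–74 → 24 + 74 = 98 bp
Sorted largest to smallest: 98, 76, 13, 10, 9 bp.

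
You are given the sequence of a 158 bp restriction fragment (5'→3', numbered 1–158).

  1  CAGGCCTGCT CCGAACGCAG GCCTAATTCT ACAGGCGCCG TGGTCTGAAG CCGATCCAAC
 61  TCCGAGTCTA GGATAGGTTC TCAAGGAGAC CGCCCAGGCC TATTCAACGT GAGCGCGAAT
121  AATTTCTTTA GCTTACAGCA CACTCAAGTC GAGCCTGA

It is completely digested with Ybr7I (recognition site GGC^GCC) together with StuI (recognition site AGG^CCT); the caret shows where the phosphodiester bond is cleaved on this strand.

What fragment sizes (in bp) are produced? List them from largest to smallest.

The Ybr7I site (GGCGCC) starts at position 34.
Ybr7I cuts after base 3 of each site, so after position 36.
StuI sites (AGGCCT) start at positions 2, 19, 96.
StuI cuts after base 3 of each site, so after positions 4, 21, 98.
Combined cut positions: 4, 21, 36, 98.
Linear molecule, 4 cuts → 5 fragments:
  1–4 → 4 bp
  5–21 → 17 bp
  22–36 → 15 bp
  37–98 → 62 bp
  99–158 → 60 bp
Sorted largest to smallest: 62, 60, 17, 15, 4 bp.

62, 60, 17, 15, 4 bp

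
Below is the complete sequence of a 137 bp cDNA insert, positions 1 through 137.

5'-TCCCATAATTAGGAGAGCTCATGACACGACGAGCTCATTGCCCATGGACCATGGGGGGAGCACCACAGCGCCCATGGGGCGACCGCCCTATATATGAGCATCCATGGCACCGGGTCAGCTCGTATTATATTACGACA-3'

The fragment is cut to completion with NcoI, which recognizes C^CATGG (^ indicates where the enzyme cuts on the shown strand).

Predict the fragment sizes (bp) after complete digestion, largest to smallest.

NcoI sites (CCATGG) start at positions 42, 49, 72, 102.
NcoI cuts after the first base of each site, so after positions 42, 49, 72, 102.
Linear molecule, 4 cuts → 5 fragments:
  1–42 → 42 bp
  43–49 → 7 bp
  50–72 → 23 bp
  73–102 → 30 bp
  103–137 → 35 bp
Sorted largest to smallest: 42, 35, 30, 23, 7 bp.

42, 35, 30, 23, 7 bp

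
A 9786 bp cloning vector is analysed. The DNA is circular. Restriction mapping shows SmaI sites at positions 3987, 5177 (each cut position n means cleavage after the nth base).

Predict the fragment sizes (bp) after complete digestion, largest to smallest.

Circular molecule, 2 cuts → 2 fragments:
  5177 − 3987 = 1190 bp
  wrap: 9786 − 5177 + 3987 = 8596 bp
Sorted largest to smallest: 8596, 1190 bp.

8596, 1190 bp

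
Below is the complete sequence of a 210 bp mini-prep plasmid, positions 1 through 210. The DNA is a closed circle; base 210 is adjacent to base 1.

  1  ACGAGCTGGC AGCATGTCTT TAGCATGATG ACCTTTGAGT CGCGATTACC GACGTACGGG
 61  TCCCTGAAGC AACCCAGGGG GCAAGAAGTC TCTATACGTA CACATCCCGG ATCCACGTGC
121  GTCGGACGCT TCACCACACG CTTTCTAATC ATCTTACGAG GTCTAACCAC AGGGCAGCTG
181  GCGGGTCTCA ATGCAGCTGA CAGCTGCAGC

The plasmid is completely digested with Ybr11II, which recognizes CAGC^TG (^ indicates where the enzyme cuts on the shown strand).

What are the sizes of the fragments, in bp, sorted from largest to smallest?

184, 19, 7 bp

Ybr11II sites (CAGCTG) start at positions 175, 194, 201.
Ybr11II cuts after base 4 of each site, so after positions 178, 197, 204.
Circular molecule, 3 cuts → 3 fragments:
  179–197 → 19 bp
  198–204 → 7 bp
  205–210 then 1–178 → 6 + 178 = 184 bp
Sorted largest to smallest: 184, 19, 7 bp.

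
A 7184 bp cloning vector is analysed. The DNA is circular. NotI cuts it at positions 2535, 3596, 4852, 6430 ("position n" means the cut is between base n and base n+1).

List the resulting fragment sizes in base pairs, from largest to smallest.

3289, 1578, 1256, 1061 bp

Circular molecule, 4 cuts → 4 fragments:
  3596 − 2535 = 1061 bp
  4852 − 3596 = 1256 bp
  6430 − 4852 = 1578 bp
  wrap: 7184 − 6430 + 2535 = 3289 bp
Sorted largest to smallest: 3289, 1578, 1256, 1061 bp.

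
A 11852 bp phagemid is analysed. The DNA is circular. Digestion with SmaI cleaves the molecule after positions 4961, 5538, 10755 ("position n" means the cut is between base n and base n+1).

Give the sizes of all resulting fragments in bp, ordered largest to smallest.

6058, 5217, 577 bp

Circular molecule, 3 cuts → 3 fragments:
  5538 − 4961 = 577 bp
  10755 − 5538 = 5217 bp
  wrap: 11852 − 10755 + 4961 = 6058 bp
Sorted largest to smallest: 6058, 5217, 577 bp.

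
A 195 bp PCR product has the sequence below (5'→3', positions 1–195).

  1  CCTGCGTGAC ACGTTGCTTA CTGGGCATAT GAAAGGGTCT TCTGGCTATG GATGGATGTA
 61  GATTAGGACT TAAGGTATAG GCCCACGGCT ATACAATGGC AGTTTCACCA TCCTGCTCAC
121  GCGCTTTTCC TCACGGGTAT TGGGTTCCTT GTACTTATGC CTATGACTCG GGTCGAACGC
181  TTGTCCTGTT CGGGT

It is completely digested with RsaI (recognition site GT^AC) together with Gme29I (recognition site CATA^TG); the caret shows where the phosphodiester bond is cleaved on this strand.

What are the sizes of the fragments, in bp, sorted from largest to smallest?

123, 43, 29 bp

The RsaI site (GTAC) starts at position 151.
RsaI cuts after base 2 of each site, so after position 152.
The Gme29I site (CATATG) starts at position 26.
Gme29I cuts after base 4 of each site, so after position 29.
Combined cut positions: 29, 152.
Linear molecule, 2 cuts → 3 fragments:
  1–29 → 29 bp
  30–152 → 123 bp
  153–195 → 43 bp
Sorted largest to smallest: 123, 43, 29 bp.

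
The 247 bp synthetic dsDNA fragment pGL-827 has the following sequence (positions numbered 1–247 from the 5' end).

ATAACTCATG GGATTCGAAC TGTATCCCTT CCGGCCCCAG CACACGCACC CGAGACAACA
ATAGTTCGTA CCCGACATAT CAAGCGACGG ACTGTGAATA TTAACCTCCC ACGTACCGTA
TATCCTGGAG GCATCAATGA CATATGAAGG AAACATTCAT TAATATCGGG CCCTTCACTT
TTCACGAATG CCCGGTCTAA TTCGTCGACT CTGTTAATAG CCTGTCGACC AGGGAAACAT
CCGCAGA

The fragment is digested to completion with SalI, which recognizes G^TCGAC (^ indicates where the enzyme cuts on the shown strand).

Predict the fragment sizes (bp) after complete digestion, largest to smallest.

SalI sites (GTCGAC) start at positions 204, 224.
SalI cuts after the first base of each site, so after positions 204, 224.
Linear molecule, 2 cuts → 3 fragments:
  1–204 → 204 bp
  205–224 → 20 bp
  225–247 → 23 bp
Sorted largest to smallest: 204, 23, 20 bp.

204, 23, 20 bp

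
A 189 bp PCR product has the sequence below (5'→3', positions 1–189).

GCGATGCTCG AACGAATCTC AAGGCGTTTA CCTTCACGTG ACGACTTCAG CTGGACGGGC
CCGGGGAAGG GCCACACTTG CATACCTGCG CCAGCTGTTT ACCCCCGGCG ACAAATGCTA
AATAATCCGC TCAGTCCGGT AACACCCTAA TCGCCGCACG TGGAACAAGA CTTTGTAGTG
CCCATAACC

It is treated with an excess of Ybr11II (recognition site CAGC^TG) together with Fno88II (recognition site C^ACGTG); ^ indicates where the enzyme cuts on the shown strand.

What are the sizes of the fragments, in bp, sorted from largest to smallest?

Ybr11II sites (CAGCTG) start at positions 48, 92.
Ybr11II cuts after base 4 of each site, so after positions 51, 95.
Fno88II sites (CACGTG) start at positions 35, 157.
Fno88II cuts after the first base of each site, so after positions 35, 157.
Combined cut positions: 35, 51, 95, 157.
Linear molecule, 4 cuts → 5 fragments:
  1–35 → 35 bp
  36–51 → 16 bp
  52–95 → 44 bp
  96–157 → 62 bp
  158–189 → 32 bp
Sorted largest to smallest: 62, 44, 35, 32, 16 bp.

62, 44, 35, 32, 16 bp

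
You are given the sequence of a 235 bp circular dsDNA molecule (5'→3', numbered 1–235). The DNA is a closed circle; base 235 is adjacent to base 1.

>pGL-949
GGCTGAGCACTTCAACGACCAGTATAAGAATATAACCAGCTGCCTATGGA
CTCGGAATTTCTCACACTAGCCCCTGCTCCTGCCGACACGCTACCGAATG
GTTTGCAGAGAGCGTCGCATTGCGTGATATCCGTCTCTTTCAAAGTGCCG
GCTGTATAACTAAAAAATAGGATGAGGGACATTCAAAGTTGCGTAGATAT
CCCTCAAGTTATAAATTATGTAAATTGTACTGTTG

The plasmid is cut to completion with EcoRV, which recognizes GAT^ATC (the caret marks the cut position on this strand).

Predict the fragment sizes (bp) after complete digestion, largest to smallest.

165, 70 bp

EcoRV sites (GATATC) start at positions 126, 196.
EcoRV cuts after base 3 of each site, so after positions 128, 198.
Circular molecule, 2 cuts → 2 fragments:
  129–198 → 70 bp
  199–235 then 1–128 → 37 + 128 = 165 bp
Sorted largest to smallest: 165, 70 bp.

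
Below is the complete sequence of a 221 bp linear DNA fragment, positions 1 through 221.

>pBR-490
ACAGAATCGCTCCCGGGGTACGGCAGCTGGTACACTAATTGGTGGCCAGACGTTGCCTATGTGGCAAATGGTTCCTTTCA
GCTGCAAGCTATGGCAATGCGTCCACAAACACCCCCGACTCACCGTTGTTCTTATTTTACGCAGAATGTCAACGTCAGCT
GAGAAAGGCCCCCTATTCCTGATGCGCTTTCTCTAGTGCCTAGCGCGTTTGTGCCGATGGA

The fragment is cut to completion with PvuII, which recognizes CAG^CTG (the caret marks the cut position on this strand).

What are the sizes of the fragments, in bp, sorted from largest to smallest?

PvuII sites (CAGCTG) start at positions 24, 79, 156.
PvuII cuts after base 3 of each site, so after positions 26, 81, 158.
Linear molecule, 3 cuts → 4 fragments:
  1–26 → 26 bp
  27–81 → 55 bp
  82–158 → 77 bp
  159–221 → 63 bp
Sorted largest to smallest: 77, 63, 55, 26 bp.

77, 63, 55, 26 bp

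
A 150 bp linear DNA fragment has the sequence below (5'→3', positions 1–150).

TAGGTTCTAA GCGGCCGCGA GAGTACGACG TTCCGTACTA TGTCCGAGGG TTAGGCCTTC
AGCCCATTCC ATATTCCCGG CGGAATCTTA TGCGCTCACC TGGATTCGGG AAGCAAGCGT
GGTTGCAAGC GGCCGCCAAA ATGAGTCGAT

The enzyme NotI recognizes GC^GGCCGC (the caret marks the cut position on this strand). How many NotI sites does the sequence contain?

2

GCGGCCGC occurs starting at positions 11, 129.
NotI cuts at 2 sites.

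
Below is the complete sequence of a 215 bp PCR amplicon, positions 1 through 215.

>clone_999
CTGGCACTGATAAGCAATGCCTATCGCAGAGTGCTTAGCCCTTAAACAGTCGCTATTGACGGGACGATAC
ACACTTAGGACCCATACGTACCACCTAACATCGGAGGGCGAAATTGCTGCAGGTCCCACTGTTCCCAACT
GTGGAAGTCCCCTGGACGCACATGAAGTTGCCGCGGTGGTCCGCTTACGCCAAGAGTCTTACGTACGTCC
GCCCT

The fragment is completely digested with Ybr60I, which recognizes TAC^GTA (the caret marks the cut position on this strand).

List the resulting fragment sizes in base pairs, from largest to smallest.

115, 87, 13 bp

Ybr60I sites (TACGTA) start at positions 85, 200.
Ybr60I cuts after base 3 of each site, so after positions 87, 202.
Linear molecule, 2 cuts → 3 fragments:
  1–87 → 87 bp
  88–202 → 115 bp
  203–215 → 13 bp
Sorted largest to smallest: 115, 87, 13 bp.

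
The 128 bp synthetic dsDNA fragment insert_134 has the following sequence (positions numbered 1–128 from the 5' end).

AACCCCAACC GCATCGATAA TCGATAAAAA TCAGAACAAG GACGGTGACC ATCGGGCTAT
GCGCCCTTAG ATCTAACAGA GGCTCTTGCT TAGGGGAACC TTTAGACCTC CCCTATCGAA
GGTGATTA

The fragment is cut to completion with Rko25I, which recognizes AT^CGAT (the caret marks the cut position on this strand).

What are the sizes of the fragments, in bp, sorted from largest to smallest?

107, 14, 7 bp

Rko25I sites (ATCGAT) start at positions 13, 20.
Rko25I cuts after base 2 of each site, so after positions 14, 21.
Linear molecule, 2 cuts → 3 fragments:
  1–14 → 14 bp
  15–21 → 7 bp
  22–128 → 107 bp
Sorted largest to smallest: 107, 14, 7 bp.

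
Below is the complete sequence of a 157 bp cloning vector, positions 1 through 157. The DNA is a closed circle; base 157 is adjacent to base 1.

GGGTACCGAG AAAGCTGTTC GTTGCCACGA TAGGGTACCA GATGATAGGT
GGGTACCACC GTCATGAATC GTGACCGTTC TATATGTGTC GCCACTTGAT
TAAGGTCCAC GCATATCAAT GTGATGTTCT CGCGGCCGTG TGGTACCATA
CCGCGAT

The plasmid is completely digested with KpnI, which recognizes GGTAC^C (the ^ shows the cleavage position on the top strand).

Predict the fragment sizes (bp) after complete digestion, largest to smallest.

90, 32, 18, 17 bp

KpnI sites (GGTACC) start at positions 2, 34, 52, 142.
KpnI cuts after base 5 of each site (before the last base), so after positions 6, 38, 56, 146.
Circular molecule, 4 cuts → 4 fragments:
  7–38 → 32 bp
  39–56 → 18 bp
  57–146 → 90 bp
  147–157 then 1–6 → 11 + 6 = 17 bp
Sorted largest to smallest: 90, 32, 18, 17 bp.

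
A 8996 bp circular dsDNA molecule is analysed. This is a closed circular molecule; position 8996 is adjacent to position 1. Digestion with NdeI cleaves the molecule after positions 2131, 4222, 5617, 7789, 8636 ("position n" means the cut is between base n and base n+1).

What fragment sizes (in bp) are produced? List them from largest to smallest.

Circular molecule, 5 cuts → 5 fragments:
  4222 − 2131 = 2091 bp
  5617 − 4222 = 1395 bp
  7789 − 5617 = 2172 bp
  8636 − 7789 = 847 bp
  wrap: 8996 − 8636 + 2131 = 2491 bp
Sorted largest to smallest: 2491, 2172, 2091, 1395, 847 bp.

2491, 2172, 2091, 1395, 847 bp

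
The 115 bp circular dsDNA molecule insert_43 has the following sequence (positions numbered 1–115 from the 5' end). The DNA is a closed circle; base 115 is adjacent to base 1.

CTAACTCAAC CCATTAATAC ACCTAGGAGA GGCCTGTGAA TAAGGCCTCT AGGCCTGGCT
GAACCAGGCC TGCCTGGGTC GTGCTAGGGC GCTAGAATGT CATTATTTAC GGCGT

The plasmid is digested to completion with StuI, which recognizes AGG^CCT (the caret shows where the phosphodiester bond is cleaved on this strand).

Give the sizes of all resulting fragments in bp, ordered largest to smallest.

StuI sites (AGGCCT) start at positions 30, 43, 51, 66.
StuI cuts after base 3 of each site, so after positions 32, 45, 53, 68.
Circular molecule, 4 cuts → 4 fragments:
  33–45 → 13 bp
  46–53 → 8 bp
  54–68 → 15 bp
  69–115 then 1–32 → 47 + 32 = 79 bp
Sorted largest to smallest: 79, 15, 13, 8 bp.

79, 15, 13, 8 bp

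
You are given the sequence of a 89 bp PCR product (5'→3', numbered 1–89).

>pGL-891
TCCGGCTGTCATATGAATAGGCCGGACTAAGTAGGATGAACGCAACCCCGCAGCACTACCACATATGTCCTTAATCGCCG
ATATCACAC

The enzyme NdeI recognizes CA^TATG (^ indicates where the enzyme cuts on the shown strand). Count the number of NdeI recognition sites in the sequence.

2

CATATG occurs starting at positions 10, 62.
NdeI cuts at 2 sites.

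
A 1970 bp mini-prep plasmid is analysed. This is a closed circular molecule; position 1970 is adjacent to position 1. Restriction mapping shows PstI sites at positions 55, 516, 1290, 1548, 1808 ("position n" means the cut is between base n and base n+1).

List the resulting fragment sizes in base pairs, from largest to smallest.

774, 461, 260, 258, 217 bp

Circular molecule, 5 cuts → 5 fragments:
  516 − 55 = 461 bp
  1290 − 516 = 774 bp
  1548 − 1290 = 258 bp
  1808 − 1548 = 260 bp
  wrap: 1970 − 1808 + 55 = 217 bp
Sorted largest to smallest: 774, 461, 260, 258, 217 bp.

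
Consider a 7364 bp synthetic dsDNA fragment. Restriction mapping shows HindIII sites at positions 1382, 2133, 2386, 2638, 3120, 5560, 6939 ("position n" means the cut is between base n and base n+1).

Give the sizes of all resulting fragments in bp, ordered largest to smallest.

2440, 1382, 1379, 751, 482, 425, 253, 252 bp

Linear molecule, 7 cuts → 8 fragments:
  1382 − 0 = 1382 bp
  2133 − 1382 = 751 bp
  2386 − 2133 = 253 bp
  2638 − 2386 = 252 bp
  3120 − 2638 = 482 bp
  5560 − 3120 = 2440 bp
  6939 − 5560 = 1379 bp
  7364 − 6939 = 425 bp
Sorted largest to smallest: 2440, 1382, 1379, 751, 482, 425, 253, 252 bp.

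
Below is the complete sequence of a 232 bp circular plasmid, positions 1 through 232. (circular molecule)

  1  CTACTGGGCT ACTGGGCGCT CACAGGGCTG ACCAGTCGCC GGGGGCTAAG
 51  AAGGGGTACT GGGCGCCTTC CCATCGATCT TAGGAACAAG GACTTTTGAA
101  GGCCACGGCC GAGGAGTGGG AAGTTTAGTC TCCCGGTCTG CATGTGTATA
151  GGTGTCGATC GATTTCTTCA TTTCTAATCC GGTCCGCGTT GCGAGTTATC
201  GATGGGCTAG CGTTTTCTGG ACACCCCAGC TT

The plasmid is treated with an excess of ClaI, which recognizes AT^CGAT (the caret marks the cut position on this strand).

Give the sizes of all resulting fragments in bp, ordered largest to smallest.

ClaI sites (ATCGAT) start at positions 73, 158, 198.
ClaI cuts after base 2 of each site, so after positions 74, 159, 199.
Circular molecule, 3 cuts → 3 fragments:
  75–159 → 85 bp
  160–199 → 40 bp
  200–232 then 1–74 → 33 + 74 = 107 bp
Sorted largest to smallest: 107, 85, 40 bp.

107, 85, 40 bp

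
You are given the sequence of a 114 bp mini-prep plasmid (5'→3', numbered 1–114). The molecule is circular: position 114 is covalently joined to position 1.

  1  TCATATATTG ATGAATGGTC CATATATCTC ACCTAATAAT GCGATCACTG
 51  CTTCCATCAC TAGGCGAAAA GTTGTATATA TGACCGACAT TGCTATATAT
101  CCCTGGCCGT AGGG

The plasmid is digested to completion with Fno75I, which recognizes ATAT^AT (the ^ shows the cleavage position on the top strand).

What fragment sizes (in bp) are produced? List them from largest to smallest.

54, 22, 19, 19 bp

Fno75I sites (ATATAT) start at positions 3, 22, 76, 95.
Fno75I cuts after base 4 of each site, so after positions 6, 25, 79, 98.
Circular molecule, 4 cuts → 4 fragments:
  7–25 → 19 bp
  26–79 → 54 bp
  80–98 → 19 bp
  99–114 then 1–6 → 16 + 6 = 22 bp
Sorted largest to smallest: 54, 22, 19, 19 bp.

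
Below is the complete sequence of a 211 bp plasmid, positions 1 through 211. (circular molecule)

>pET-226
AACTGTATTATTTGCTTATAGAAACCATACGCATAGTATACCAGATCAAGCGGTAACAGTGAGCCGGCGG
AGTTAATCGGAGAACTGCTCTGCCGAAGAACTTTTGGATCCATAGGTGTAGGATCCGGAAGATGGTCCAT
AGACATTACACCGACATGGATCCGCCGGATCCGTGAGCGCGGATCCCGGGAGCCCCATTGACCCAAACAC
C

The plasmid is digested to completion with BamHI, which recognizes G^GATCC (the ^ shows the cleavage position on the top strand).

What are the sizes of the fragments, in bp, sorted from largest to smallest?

BamHI sites (GGATCC) start at positions 106, 121, 158, 167, 181.
BamHI cuts after the first base of each site, so after positions 106, 121, 158, 167, 181.
Circular molecule, 5 cuts → 5 fragments:
  107–121 → 15 bp
  122–158 → 37 bp
  159–167 → 9 bp
  168–181 → 14 bp
  182–211 then 1–106 → 30 + 106 = 136 bp
Sorted largest to smallest: 136, 37, 15, 14, 9 bp.

136, 37, 15, 14, 9 bp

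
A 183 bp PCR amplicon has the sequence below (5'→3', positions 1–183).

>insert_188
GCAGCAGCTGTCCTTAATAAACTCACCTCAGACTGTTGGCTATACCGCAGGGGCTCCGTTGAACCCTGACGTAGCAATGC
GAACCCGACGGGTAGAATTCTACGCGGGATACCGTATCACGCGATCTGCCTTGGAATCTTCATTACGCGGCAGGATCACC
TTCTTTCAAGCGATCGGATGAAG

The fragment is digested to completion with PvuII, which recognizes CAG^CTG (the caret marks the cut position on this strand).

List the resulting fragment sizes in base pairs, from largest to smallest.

176, 7 bp

The PvuII site (CAGCTG) starts at position 5.
PvuII cuts after base 3 of each site, so after position 7.
Linear molecule, 1 cut → 2 fragments:
  1–7 → 7 bp
  8–183 → 176 bp
Sorted largest to smallest: 176, 7 bp.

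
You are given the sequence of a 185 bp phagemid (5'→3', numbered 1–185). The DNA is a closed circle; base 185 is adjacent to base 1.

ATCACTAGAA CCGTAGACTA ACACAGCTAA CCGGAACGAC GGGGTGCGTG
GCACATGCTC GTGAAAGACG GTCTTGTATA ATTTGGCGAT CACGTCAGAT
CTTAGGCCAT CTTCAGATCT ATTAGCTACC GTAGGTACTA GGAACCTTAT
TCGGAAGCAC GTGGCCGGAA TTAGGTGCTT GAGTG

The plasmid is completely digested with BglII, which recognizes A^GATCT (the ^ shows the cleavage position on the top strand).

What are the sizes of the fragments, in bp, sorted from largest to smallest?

BglII sites (AGATCT) start at positions 97, 115.
BglII cuts after the first base of each site, so after positions 97, 115.
Circular molecule, 2 cuts → 2 fragments:
  98–115 → 18 bp
  116–185 then 1–97 → 70 + 97 = 167 bp
Sorted largest to smallest: 167, 18 bp.

167, 18 bp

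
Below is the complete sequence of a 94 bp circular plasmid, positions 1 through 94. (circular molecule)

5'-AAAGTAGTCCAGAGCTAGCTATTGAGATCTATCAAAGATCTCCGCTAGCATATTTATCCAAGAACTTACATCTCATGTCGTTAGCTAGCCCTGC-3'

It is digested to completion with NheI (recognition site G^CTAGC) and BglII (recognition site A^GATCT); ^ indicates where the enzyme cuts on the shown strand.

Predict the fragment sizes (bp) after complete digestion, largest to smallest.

NheI sites (GCTAGC) start at positions 14, 44, 84.
NheI cuts after the first base of each site, so after positions 14, 44, 84.
BglII sites (AGATCT) start at positions 25, 36.
BglII cuts after the first base of each site, so after positions 25, 36.
Combined cut positions: 14, 25, 36, 44, 84.
Circular molecule, 5 cuts → 5 fragments:
  15–25 → 11 bp
  26–36 → 11 bp
  37–44 → 8 bp
  45–84 → 40 bp
  85–94 then 1–14 → 10 + 14 = 24 bp
Sorted largest to smallest: 40, 24, 11, 11, 8 bp.

40, 24, 11, 11, 8 bp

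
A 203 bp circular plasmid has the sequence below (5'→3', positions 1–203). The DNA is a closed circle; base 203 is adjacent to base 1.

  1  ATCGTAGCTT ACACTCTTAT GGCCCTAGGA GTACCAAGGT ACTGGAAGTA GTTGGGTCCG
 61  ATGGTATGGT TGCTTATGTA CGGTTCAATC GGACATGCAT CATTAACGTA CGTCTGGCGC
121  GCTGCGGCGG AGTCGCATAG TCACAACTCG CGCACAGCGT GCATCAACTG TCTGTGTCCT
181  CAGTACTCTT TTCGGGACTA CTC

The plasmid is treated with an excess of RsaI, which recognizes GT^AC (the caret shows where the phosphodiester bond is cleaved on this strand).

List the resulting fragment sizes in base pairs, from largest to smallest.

75, 51, 39, 30, 8 bp

RsaI sites (GTAC) start at positions 31, 39, 78, 108, 183.
RsaI cuts after base 2 of each site, so after positions 32, 40, 79, 109, 184.
Circular molecule, 5 cuts → 5 fragments:
  33–40 → 8 bp
  41–79 → 39 bp
  80–109 → 30 bp
  110–184 → 75 bp
  185–203 then 1–32 → 19 + 32 = 51 bp
Sorted largest to smallest: 75, 51, 39, 30, 8 bp.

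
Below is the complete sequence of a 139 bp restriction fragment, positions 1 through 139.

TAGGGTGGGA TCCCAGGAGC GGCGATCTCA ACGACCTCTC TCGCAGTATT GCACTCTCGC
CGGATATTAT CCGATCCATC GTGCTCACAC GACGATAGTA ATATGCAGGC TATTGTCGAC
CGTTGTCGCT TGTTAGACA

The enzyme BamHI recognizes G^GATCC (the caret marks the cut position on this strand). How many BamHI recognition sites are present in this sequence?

1

GGATCC occurs starting at position 8.
BamHI cuts at 1 site.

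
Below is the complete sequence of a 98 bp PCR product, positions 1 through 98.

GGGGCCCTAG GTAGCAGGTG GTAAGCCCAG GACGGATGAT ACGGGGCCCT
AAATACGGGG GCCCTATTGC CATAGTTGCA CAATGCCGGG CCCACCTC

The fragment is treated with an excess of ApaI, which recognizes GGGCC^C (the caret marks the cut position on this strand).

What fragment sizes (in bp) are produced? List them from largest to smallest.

42, 29, 15, 6, 6 bp

ApaI sites (GGGCCC) start at positions 2, 44, 59, 88.
ApaI cuts after base 5 of each site (before the last base), so after positions 6, 48, 63, 92.
Linear molecule, 4 cuts → 5 fragments:
  1–6 → 6 bp
  7–48 → 42 bp
  49–63 → 15 bp
  64–92 → 29 bp
  93–98 → 6 bp
Sorted largest to smallest: 42, 29, 15, 6, 6 bp.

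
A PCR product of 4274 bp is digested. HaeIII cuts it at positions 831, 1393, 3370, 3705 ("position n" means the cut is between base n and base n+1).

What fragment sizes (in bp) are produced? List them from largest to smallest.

Linear molecule, 4 cuts → 5 fragments:
  831 − 0 = 831 bp
  1393 − 831 = 562 bp
  3370 − 1393 = 1977 bp
  3705 − 3370 = 335 bp
  4274 − 3705 = 569 bp
Sorted largest to smallest: 1977, 831, 569, 562, 335 bp.

1977, 831, 569, 562, 335 bp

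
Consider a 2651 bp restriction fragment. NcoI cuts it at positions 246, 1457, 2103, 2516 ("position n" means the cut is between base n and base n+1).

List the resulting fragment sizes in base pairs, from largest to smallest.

Linear molecule, 4 cuts → 5 fragments:
  246 − 0 = 246 bp
  1457 − 246 = 1211 bp
  2103 − 1457 = 646 bp
  2516 − 2103 = 413 bp
  2651 − 2516 = 135 bp
Sorted largest to smallest: 1211, 646, 413, 246, 135 bp.

1211, 646, 413, 246, 135 bp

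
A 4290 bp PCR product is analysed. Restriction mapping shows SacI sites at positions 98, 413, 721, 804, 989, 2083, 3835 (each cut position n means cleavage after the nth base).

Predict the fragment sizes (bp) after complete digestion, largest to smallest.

Linear molecule, 7 cuts → 8 fragments:
  98 − 0 = 98 bp
  413 − 98 = 315 bp
  721 − 413 = 308 bp
  804 − 721 = 83 bp
  989 − 804 = 185 bp
  2083 − 989 = 1094 bp
  3835 − 2083 = 1752 bp
  4290 − 3835 = 455 bp
Sorted largest to smallest: 1752, 1094, 455, 315, 308, 185, 98, 83 bp.

1752, 1094, 455, 315, 308, 185, 98, 83 bp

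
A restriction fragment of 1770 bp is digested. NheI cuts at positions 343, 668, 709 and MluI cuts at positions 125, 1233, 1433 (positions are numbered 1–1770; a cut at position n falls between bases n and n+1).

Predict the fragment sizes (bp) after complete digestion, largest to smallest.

Combined cut positions (sorted): 125, 343, 668, 709, 1233, 1433.
Linear molecule, 6 cuts → 7 fragments:
  125 − 0 = 125 bp
  343 − 125 = 218 bp
  668 − 343 = 325 bp
  709 − 668 = 41 bp
  1233 − 709 = 524 bp
  1433 − 1233 = 200 bp
  1770 − 1433 = 337 bp
Sorted largest to smallest: 524, 337, 325, 218, 200, 125, 41 bp.

524, 337, 325, 218, 200, 125, 41 bp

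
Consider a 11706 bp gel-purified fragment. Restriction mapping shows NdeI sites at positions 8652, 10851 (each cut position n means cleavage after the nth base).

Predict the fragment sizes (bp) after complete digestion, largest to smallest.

8652, 2199, 855 bp

Linear molecule, 2 cuts → 3 fragments:
  8652 − 0 = 8652 bp
  10851 − 8652 = 2199 bp
  11706 − 10851 = 855 bp
Sorted largest to smallest: 8652, 2199, 855 bp.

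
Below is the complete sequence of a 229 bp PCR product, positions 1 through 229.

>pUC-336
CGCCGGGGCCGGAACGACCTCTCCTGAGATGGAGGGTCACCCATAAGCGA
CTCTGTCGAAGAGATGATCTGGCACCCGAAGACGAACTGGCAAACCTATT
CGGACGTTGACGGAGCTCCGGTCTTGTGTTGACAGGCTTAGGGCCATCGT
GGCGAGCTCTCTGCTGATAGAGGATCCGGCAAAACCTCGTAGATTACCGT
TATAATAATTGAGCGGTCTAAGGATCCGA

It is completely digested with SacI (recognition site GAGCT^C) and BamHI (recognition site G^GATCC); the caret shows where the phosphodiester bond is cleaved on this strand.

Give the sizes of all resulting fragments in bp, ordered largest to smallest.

117, 50, 41, 14, 7 bp

SacI sites (GAGCTC) start at positions 113, 154.
SacI cuts after base 5 of each site (before the last base), so after positions 117, 158.
BamHI sites (GGATCC) start at positions 172, 222.
BamHI cuts after the first base of each site, so after positions 172, 222.
Combined cut positions: 117, 158, 172, 222.
Linear molecule, 4 cuts → 5 fragments:
  1–117 → 117 bp
  118–158 → 41 bp
  159–172 → 14 bp
  173–222 → 50 bp
  223–229 → 7 bp
Sorted largest to smallest: 117, 50, 41, 14, 7 bp.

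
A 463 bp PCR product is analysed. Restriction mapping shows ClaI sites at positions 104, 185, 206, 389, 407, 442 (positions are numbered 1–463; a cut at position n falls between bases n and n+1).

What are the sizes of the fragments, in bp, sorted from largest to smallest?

Linear molecule, 6 cuts → 7 fragments:
  104 − 0 = 104 bp
  185 − 104 = 81 bp
  206 − 185 = 21 bp
  389 − 206 = 183 bp
  407 − 389 = 18 bp
  442 − 407 = 35 bp
  463 − 442 = 21 bp
Sorted largest to smallest: 183, 104, 81, 35, 21, 21, 18 bp.

183, 104, 81, 35, 21, 21, 18 bp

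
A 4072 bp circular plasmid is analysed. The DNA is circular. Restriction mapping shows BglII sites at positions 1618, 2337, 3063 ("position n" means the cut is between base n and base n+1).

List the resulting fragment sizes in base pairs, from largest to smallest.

2627, 726, 719 bp

Circular molecule, 3 cuts → 3 fragments:
  2337 − 1618 = 719 bp
  3063 − 2337 = 726 bp
  wrap: 4072 − 3063 + 1618 = 2627 bp
Sorted largest to smallest: 2627, 726, 719 bp.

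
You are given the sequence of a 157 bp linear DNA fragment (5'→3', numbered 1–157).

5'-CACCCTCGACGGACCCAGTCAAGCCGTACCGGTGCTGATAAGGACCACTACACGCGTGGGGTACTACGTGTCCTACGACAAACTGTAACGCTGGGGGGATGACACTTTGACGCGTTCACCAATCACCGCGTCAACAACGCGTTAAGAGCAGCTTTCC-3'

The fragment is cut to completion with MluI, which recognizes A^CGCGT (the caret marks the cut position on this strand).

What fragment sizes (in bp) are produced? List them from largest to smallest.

58, 52, 27, 20 bp

MluI sites (ACGCGT) start at positions 52, 110, 137.
MluI cuts after the first base of each site, so after positions 52, 110, 137.
Linear molecule, 3 cuts → 4 fragments:
  1–52 → 52 bp
  53–110 → 58 bp
  111–137 → 27 bp
  138–157 → 20 bp
Sorted largest to smallest: 58, 52, 27, 20 bp.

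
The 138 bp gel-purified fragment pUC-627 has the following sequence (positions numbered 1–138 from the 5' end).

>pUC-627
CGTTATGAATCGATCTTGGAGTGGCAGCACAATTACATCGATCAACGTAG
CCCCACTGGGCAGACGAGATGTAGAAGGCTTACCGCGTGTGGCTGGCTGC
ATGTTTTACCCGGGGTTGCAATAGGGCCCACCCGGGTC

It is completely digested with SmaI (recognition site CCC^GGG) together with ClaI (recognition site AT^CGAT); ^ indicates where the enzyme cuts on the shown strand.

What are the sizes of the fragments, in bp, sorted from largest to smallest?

SmaI sites (CCCGGG) start at positions 109, 131.
SmaI cuts after base 3 of each site, so after positions 111, 133.
ClaI sites (ATCGAT) start at positions 9, 37.
ClaI cuts after base 2 of each site, so after positions 10, 38.
Combined cut positions: 10, 38, 111, 133.
Linear molecule, 4 cuts → 5 fragments:
  1–10 → 10 bp
  11–38 → 28 bp
  39–111 → 73 bp
  112–133 → 22 bp
  134–138 → 5 bp
Sorted largest to smallest: 73, 28, 22, 10, 5 bp.

73, 28, 22, 10, 5 bp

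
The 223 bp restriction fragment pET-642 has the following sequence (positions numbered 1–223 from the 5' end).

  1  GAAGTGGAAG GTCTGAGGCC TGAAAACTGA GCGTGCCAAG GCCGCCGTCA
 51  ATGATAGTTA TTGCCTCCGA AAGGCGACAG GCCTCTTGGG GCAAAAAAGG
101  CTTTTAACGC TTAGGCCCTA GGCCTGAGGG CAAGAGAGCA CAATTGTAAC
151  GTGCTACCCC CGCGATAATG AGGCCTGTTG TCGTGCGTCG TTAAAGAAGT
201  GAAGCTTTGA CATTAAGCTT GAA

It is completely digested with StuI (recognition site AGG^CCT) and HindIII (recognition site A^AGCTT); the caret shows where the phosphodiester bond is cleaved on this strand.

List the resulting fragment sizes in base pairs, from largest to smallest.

StuI sites (AGGCCT) start at positions 16, 79, 120, 171.
StuI cuts after base 3 of each site, so after positions 18, 81, 122, 173.
HindIII sites (AAGCTT) start at positions 202, 215.
HindIII cuts after the first base of each site, so after positions 202, 215.
Combined cut positions: 18, 81, 122, 173, 202, 215.
Linear molecule, 6 cuts → 7 fragments:
  1–18 → 18 bp
  19–81 → 63 bp
  82–122 → 41 bp
  123–173 → 51 bp
  174–202 → 29 bp
  203–215 → 13 bp
  216–223 → 8 bp
Sorted largest to smallest: 63, 51, 41, 29, 18, 13, 8 bp.

63, 51, 41, 29, 18, 13, 8 bp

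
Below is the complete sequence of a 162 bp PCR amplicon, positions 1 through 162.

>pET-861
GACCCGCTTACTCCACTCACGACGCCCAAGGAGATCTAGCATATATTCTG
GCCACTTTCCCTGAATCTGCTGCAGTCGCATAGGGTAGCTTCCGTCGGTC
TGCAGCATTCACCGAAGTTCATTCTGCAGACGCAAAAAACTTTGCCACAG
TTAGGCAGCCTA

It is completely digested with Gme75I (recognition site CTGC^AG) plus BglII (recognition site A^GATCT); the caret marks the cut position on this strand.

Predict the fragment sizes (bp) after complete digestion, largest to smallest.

Gme75I sites (CTGCAG) start at positions 70, 100, 124.
Gme75I cuts after base 4 of each site, so after positions 73, 103, 127.
The BglII site (AGATCT) starts at position 32.
BglII cuts after the first base of each site, so after position 32.
Combined cut positions: 32, 73, 103, 127.
Linear molecule, 4 cuts → 5 fragments:
  1–32 → 32 bp
  33–73 → 41 bp
  74–103 → 30 bp
  104–127 → 24 bp
  128–162 → 35 bp
Sorted largest to smallest: 41, 35, 32, 30, 24 bp.

41, 35, 32, 30, 24 bp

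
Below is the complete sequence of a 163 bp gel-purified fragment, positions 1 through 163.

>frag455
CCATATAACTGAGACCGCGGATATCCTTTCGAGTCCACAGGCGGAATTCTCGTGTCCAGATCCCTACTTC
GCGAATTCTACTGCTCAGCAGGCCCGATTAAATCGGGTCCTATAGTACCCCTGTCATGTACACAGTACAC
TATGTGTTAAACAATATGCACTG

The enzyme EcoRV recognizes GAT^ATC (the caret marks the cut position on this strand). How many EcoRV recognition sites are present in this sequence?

1

GATATC occurs starting at position 20.
EcoRV cuts at 1 site.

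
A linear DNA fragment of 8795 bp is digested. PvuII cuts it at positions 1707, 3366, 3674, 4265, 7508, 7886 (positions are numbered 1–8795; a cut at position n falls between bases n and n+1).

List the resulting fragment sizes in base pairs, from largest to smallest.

Linear molecule, 6 cuts → 7 fragments:
  1707 − 0 = 1707 bp
  3366 − 1707 = 1659 bp
  3674 − 3366 = 308 bp
  4265 − 3674 = 591 bp
  7508 − 4265 = 3243 bp
  7886 − 7508 = 378 bp
  8795 − 7886 = 909 bp
Sorted largest to smallest: 3243, 1707, 1659, 909, 591, 378, 308 bp.

3243, 1707, 1659, 909, 591, 378, 308 bp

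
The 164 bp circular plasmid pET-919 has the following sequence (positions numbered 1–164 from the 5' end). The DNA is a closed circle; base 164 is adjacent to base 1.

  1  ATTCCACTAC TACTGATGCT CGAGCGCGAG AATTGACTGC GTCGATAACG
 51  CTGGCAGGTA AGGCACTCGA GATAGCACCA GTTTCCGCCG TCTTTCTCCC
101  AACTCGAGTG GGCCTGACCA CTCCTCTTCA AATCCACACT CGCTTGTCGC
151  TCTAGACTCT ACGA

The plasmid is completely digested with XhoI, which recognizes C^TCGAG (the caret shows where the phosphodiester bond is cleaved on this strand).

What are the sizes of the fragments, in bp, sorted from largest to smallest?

XhoI sites (CTCGAG) start at positions 19, 66, 103.
XhoI cuts after the first base of each site, so after positions 19, 66, 103.
Circular molecule, 3 cuts → 3 fragments:
  20–66 → 47 bp
  67–103 → 37 bp
  104–164 then 1–19 → 61 + 19 = 80 bp
Sorted largest to smallest: 80, 47, 37 bp.

80, 47, 37 bp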